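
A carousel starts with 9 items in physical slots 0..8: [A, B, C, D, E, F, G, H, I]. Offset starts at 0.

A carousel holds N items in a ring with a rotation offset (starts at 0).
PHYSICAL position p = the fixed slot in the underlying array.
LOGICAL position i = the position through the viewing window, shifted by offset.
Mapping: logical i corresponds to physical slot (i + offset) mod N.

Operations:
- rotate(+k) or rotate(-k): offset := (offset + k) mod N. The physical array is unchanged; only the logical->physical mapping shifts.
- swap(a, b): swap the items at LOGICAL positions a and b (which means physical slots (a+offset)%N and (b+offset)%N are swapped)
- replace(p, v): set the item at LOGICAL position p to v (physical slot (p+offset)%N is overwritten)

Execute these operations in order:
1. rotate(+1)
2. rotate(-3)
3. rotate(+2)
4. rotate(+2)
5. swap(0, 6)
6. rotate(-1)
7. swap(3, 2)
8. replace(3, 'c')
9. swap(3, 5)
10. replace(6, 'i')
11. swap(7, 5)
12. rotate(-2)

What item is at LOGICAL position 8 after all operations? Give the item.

Answer: i

Derivation:
After op 1 (rotate(+1)): offset=1, physical=[A,B,C,D,E,F,G,H,I], logical=[B,C,D,E,F,G,H,I,A]
After op 2 (rotate(-3)): offset=7, physical=[A,B,C,D,E,F,G,H,I], logical=[H,I,A,B,C,D,E,F,G]
After op 3 (rotate(+2)): offset=0, physical=[A,B,C,D,E,F,G,H,I], logical=[A,B,C,D,E,F,G,H,I]
After op 4 (rotate(+2)): offset=2, physical=[A,B,C,D,E,F,G,H,I], logical=[C,D,E,F,G,H,I,A,B]
After op 5 (swap(0, 6)): offset=2, physical=[A,B,I,D,E,F,G,H,C], logical=[I,D,E,F,G,H,C,A,B]
After op 6 (rotate(-1)): offset=1, physical=[A,B,I,D,E,F,G,H,C], logical=[B,I,D,E,F,G,H,C,A]
After op 7 (swap(3, 2)): offset=1, physical=[A,B,I,E,D,F,G,H,C], logical=[B,I,E,D,F,G,H,C,A]
After op 8 (replace(3, 'c')): offset=1, physical=[A,B,I,E,c,F,G,H,C], logical=[B,I,E,c,F,G,H,C,A]
After op 9 (swap(3, 5)): offset=1, physical=[A,B,I,E,G,F,c,H,C], logical=[B,I,E,G,F,c,H,C,A]
After op 10 (replace(6, 'i')): offset=1, physical=[A,B,I,E,G,F,c,i,C], logical=[B,I,E,G,F,c,i,C,A]
After op 11 (swap(7, 5)): offset=1, physical=[A,B,I,E,G,F,C,i,c], logical=[B,I,E,G,F,C,i,c,A]
After op 12 (rotate(-2)): offset=8, physical=[A,B,I,E,G,F,C,i,c], logical=[c,A,B,I,E,G,F,C,i]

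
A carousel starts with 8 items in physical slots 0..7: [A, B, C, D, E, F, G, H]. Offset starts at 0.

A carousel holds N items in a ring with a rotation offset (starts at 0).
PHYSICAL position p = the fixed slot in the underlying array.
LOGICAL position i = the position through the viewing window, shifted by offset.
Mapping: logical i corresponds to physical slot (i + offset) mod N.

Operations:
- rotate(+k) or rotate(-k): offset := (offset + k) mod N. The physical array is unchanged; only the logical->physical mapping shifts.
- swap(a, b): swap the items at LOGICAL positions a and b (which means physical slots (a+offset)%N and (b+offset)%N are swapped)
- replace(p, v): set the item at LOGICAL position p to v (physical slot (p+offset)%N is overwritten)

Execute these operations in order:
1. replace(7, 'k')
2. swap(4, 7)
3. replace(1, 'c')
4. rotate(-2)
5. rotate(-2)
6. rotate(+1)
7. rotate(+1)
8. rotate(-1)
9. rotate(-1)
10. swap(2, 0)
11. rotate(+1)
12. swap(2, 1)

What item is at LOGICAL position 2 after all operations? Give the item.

After op 1 (replace(7, 'k')): offset=0, physical=[A,B,C,D,E,F,G,k], logical=[A,B,C,D,E,F,G,k]
After op 2 (swap(4, 7)): offset=0, physical=[A,B,C,D,k,F,G,E], logical=[A,B,C,D,k,F,G,E]
After op 3 (replace(1, 'c')): offset=0, physical=[A,c,C,D,k,F,G,E], logical=[A,c,C,D,k,F,G,E]
After op 4 (rotate(-2)): offset=6, physical=[A,c,C,D,k,F,G,E], logical=[G,E,A,c,C,D,k,F]
After op 5 (rotate(-2)): offset=4, physical=[A,c,C,D,k,F,G,E], logical=[k,F,G,E,A,c,C,D]
After op 6 (rotate(+1)): offset=5, physical=[A,c,C,D,k,F,G,E], logical=[F,G,E,A,c,C,D,k]
After op 7 (rotate(+1)): offset=6, physical=[A,c,C,D,k,F,G,E], logical=[G,E,A,c,C,D,k,F]
After op 8 (rotate(-1)): offset=5, physical=[A,c,C,D,k,F,G,E], logical=[F,G,E,A,c,C,D,k]
After op 9 (rotate(-1)): offset=4, physical=[A,c,C,D,k,F,G,E], logical=[k,F,G,E,A,c,C,D]
After op 10 (swap(2, 0)): offset=4, physical=[A,c,C,D,G,F,k,E], logical=[G,F,k,E,A,c,C,D]
After op 11 (rotate(+1)): offset=5, physical=[A,c,C,D,G,F,k,E], logical=[F,k,E,A,c,C,D,G]
After op 12 (swap(2, 1)): offset=5, physical=[A,c,C,D,G,F,E,k], logical=[F,E,k,A,c,C,D,G]

Answer: k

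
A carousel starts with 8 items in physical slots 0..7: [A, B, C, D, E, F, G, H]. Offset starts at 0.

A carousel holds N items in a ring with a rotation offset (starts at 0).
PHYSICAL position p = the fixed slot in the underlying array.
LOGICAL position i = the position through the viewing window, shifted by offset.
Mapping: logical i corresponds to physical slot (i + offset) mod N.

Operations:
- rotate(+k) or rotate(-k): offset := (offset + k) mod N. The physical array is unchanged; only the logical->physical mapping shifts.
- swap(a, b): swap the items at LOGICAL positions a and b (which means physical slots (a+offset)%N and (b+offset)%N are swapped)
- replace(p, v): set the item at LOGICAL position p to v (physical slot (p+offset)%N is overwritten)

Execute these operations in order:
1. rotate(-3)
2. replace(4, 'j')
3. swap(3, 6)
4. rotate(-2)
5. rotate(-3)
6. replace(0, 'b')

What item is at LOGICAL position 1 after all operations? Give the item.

Answer: j

Derivation:
After op 1 (rotate(-3)): offset=5, physical=[A,B,C,D,E,F,G,H], logical=[F,G,H,A,B,C,D,E]
After op 2 (replace(4, 'j')): offset=5, physical=[A,j,C,D,E,F,G,H], logical=[F,G,H,A,j,C,D,E]
After op 3 (swap(3, 6)): offset=5, physical=[D,j,C,A,E,F,G,H], logical=[F,G,H,D,j,C,A,E]
After op 4 (rotate(-2)): offset=3, physical=[D,j,C,A,E,F,G,H], logical=[A,E,F,G,H,D,j,C]
After op 5 (rotate(-3)): offset=0, physical=[D,j,C,A,E,F,G,H], logical=[D,j,C,A,E,F,G,H]
After op 6 (replace(0, 'b')): offset=0, physical=[b,j,C,A,E,F,G,H], logical=[b,j,C,A,E,F,G,H]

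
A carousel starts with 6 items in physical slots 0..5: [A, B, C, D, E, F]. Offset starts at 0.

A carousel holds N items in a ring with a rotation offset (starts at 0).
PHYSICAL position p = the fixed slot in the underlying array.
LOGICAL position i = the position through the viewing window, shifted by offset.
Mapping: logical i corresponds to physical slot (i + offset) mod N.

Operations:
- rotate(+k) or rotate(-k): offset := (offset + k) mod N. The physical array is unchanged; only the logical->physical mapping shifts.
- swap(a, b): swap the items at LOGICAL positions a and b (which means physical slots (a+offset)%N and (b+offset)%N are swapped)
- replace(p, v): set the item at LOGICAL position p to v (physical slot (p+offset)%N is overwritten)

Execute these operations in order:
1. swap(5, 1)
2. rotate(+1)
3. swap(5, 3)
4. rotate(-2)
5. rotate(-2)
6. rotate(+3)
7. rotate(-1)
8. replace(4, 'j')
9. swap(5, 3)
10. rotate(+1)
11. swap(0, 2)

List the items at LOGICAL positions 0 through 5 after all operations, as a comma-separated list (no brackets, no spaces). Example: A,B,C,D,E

After op 1 (swap(5, 1)): offset=0, physical=[A,F,C,D,E,B], logical=[A,F,C,D,E,B]
After op 2 (rotate(+1)): offset=1, physical=[A,F,C,D,E,B], logical=[F,C,D,E,B,A]
After op 3 (swap(5, 3)): offset=1, physical=[E,F,C,D,A,B], logical=[F,C,D,A,B,E]
After op 4 (rotate(-2)): offset=5, physical=[E,F,C,D,A,B], logical=[B,E,F,C,D,A]
After op 5 (rotate(-2)): offset=3, physical=[E,F,C,D,A,B], logical=[D,A,B,E,F,C]
After op 6 (rotate(+3)): offset=0, physical=[E,F,C,D,A,B], logical=[E,F,C,D,A,B]
After op 7 (rotate(-1)): offset=5, physical=[E,F,C,D,A,B], logical=[B,E,F,C,D,A]
After op 8 (replace(4, 'j')): offset=5, physical=[E,F,C,j,A,B], logical=[B,E,F,C,j,A]
After op 9 (swap(5, 3)): offset=5, physical=[E,F,A,j,C,B], logical=[B,E,F,A,j,C]
After op 10 (rotate(+1)): offset=0, physical=[E,F,A,j,C,B], logical=[E,F,A,j,C,B]
After op 11 (swap(0, 2)): offset=0, physical=[A,F,E,j,C,B], logical=[A,F,E,j,C,B]

Answer: A,F,E,j,C,B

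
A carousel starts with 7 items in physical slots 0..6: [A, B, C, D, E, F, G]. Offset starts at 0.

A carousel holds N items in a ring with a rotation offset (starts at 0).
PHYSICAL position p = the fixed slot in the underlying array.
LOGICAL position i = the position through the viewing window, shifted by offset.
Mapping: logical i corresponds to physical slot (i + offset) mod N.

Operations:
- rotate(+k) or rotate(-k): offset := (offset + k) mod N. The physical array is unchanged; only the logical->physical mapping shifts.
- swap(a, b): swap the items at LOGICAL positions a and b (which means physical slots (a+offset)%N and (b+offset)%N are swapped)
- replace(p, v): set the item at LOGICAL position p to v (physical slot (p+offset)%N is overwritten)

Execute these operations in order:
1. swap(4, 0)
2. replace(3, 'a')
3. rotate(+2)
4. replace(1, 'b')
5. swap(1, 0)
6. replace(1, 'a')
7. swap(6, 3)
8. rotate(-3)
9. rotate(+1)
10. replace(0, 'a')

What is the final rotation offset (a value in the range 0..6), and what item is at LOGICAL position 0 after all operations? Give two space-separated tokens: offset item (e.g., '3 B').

After op 1 (swap(4, 0)): offset=0, physical=[E,B,C,D,A,F,G], logical=[E,B,C,D,A,F,G]
After op 2 (replace(3, 'a')): offset=0, physical=[E,B,C,a,A,F,G], logical=[E,B,C,a,A,F,G]
After op 3 (rotate(+2)): offset=2, physical=[E,B,C,a,A,F,G], logical=[C,a,A,F,G,E,B]
After op 4 (replace(1, 'b')): offset=2, physical=[E,B,C,b,A,F,G], logical=[C,b,A,F,G,E,B]
After op 5 (swap(1, 0)): offset=2, physical=[E,B,b,C,A,F,G], logical=[b,C,A,F,G,E,B]
After op 6 (replace(1, 'a')): offset=2, physical=[E,B,b,a,A,F,G], logical=[b,a,A,F,G,E,B]
After op 7 (swap(6, 3)): offset=2, physical=[E,F,b,a,A,B,G], logical=[b,a,A,B,G,E,F]
After op 8 (rotate(-3)): offset=6, physical=[E,F,b,a,A,B,G], logical=[G,E,F,b,a,A,B]
After op 9 (rotate(+1)): offset=0, physical=[E,F,b,a,A,B,G], logical=[E,F,b,a,A,B,G]
After op 10 (replace(0, 'a')): offset=0, physical=[a,F,b,a,A,B,G], logical=[a,F,b,a,A,B,G]

Answer: 0 a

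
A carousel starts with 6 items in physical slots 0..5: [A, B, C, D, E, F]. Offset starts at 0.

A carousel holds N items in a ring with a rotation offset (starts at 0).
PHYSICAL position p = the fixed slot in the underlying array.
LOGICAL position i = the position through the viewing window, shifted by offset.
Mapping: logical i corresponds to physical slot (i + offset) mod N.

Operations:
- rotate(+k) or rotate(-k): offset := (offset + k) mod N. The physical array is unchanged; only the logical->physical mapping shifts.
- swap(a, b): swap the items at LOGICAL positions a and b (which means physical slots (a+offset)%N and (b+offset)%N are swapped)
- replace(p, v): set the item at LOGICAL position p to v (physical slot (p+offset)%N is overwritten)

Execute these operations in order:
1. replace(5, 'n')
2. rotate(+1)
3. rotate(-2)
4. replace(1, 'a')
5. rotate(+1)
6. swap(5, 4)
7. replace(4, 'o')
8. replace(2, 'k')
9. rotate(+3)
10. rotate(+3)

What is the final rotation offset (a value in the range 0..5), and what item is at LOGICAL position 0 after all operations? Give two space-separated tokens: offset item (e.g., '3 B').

Answer: 0 a

Derivation:
After op 1 (replace(5, 'n')): offset=0, physical=[A,B,C,D,E,n], logical=[A,B,C,D,E,n]
After op 2 (rotate(+1)): offset=1, physical=[A,B,C,D,E,n], logical=[B,C,D,E,n,A]
After op 3 (rotate(-2)): offset=5, physical=[A,B,C,D,E,n], logical=[n,A,B,C,D,E]
After op 4 (replace(1, 'a')): offset=5, physical=[a,B,C,D,E,n], logical=[n,a,B,C,D,E]
After op 5 (rotate(+1)): offset=0, physical=[a,B,C,D,E,n], logical=[a,B,C,D,E,n]
After op 6 (swap(5, 4)): offset=0, physical=[a,B,C,D,n,E], logical=[a,B,C,D,n,E]
After op 7 (replace(4, 'o')): offset=0, physical=[a,B,C,D,o,E], logical=[a,B,C,D,o,E]
After op 8 (replace(2, 'k')): offset=0, physical=[a,B,k,D,o,E], logical=[a,B,k,D,o,E]
After op 9 (rotate(+3)): offset=3, physical=[a,B,k,D,o,E], logical=[D,o,E,a,B,k]
After op 10 (rotate(+3)): offset=0, physical=[a,B,k,D,o,E], logical=[a,B,k,D,o,E]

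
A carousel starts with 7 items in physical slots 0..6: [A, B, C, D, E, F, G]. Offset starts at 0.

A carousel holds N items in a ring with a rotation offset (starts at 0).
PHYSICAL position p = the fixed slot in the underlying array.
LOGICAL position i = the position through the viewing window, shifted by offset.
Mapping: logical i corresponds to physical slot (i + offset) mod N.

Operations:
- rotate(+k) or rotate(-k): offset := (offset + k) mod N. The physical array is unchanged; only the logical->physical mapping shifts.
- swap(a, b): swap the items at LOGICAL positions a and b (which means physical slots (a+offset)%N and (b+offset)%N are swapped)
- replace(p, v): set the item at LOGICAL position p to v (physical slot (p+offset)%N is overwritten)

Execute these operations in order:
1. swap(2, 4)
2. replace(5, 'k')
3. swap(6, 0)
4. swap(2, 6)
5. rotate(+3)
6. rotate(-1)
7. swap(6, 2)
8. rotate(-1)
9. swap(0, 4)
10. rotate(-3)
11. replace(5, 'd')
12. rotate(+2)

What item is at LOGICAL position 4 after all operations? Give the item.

Answer: B

Derivation:
After op 1 (swap(2, 4)): offset=0, physical=[A,B,E,D,C,F,G], logical=[A,B,E,D,C,F,G]
After op 2 (replace(5, 'k')): offset=0, physical=[A,B,E,D,C,k,G], logical=[A,B,E,D,C,k,G]
After op 3 (swap(6, 0)): offset=0, physical=[G,B,E,D,C,k,A], logical=[G,B,E,D,C,k,A]
After op 4 (swap(2, 6)): offset=0, physical=[G,B,A,D,C,k,E], logical=[G,B,A,D,C,k,E]
After op 5 (rotate(+3)): offset=3, physical=[G,B,A,D,C,k,E], logical=[D,C,k,E,G,B,A]
After op 6 (rotate(-1)): offset=2, physical=[G,B,A,D,C,k,E], logical=[A,D,C,k,E,G,B]
After op 7 (swap(6, 2)): offset=2, physical=[G,C,A,D,B,k,E], logical=[A,D,B,k,E,G,C]
After op 8 (rotate(-1)): offset=1, physical=[G,C,A,D,B,k,E], logical=[C,A,D,B,k,E,G]
After op 9 (swap(0, 4)): offset=1, physical=[G,k,A,D,B,C,E], logical=[k,A,D,B,C,E,G]
After op 10 (rotate(-3)): offset=5, physical=[G,k,A,D,B,C,E], logical=[C,E,G,k,A,D,B]
After op 11 (replace(5, 'd')): offset=5, physical=[G,k,A,d,B,C,E], logical=[C,E,G,k,A,d,B]
After op 12 (rotate(+2)): offset=0, physical=[G,k,A,d,B,C,E], logical=[G,k,A,d,B,C,E]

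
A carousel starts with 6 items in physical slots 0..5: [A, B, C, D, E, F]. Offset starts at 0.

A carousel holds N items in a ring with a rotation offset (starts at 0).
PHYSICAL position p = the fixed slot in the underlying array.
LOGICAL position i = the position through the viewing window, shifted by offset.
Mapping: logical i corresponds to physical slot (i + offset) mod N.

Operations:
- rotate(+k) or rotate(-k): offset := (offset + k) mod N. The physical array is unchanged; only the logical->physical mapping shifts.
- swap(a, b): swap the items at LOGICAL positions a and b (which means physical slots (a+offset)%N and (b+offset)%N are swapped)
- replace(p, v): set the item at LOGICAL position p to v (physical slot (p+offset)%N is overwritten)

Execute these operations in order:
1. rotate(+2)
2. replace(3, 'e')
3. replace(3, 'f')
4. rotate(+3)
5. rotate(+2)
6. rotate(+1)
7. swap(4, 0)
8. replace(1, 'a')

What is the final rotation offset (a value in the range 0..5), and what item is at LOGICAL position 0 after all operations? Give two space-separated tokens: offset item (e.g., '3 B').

After op 1 (rotate(+2)): offset=2, physical=[A,B,C,D,E,F], logical=[C,D,E,F,A,B]
After op 2 (replace(3, 'e')): offset=2, physical=[A,B,C,D,E,e], logical=[C,D,E,e,A,B]
After op 3 (replace(3, 'f')): offset=2, physical=[A,B,C,D,E,f], logical=[C,D,E,f,A,B]
After op 4 (rotate(+3)): offset=5, physical=[A,B,C,D,E,f], logical=[f,A,B,C,D,E]
After op 5 (rotate(+2)): offset=1, physical=[A,B,C,D,E,f], logical=[B,C,D,E,f,A]
After op 6 (rotate(+1)): offset=2, physical=[A,B,C,D,E,f], logical=[C,D,E,f,A,B]
After op 7 (swap(4, 0)): offset=2, physical=[C,B,A,D,E,f], logical=[A,D,E,f,C,B]
After op 8 (replace(1, 'a')): offset=2, physical=[C,B,A,a,E,f], logical=[A,a,E,f,C,B]

Answer: 2 A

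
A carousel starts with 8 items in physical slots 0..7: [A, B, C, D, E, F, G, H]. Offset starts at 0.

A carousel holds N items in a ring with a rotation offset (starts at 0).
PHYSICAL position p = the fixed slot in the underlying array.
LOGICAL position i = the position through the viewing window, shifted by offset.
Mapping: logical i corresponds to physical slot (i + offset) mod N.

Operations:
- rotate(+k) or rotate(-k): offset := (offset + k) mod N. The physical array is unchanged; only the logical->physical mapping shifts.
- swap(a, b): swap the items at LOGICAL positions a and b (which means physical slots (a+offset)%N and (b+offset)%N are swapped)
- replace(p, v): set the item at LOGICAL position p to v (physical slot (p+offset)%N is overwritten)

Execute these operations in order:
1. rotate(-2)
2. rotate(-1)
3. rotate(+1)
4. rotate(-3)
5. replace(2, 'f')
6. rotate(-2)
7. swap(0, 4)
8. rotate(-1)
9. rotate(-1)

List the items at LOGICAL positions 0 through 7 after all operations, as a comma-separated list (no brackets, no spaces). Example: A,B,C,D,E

After op 1 (rotate(-2)): offset=6, physical=[A,B,C,D,E,F,G,H], logical=[G,H,A,B,C,D,E,F]
After op 2 (rotate(-1)): offset=5, physical=[A,B,C,D,E,F,G,H], logical=[F,G,H,A,B,C,D,E]
After op 3 (rotate(+1)): offset=6, physical=[A,B,C,D,E,F,G,H], logical=[G,H,A,B,C,D,E,F]
After op 4 (rotate(-3)): offset=3, physical=[A,B,C,D,E,F,G,H], logical=[D,E,F,G,H,A,B,C]
After op 5 (replace(2, 'f')): offset=3, physical=[A,B,C,D,E,f,G,H], logical=[D,E,f,G,H,A,B,C]
After op 6 (rotate(-2)): offset=1, physical=[A,B,C,D,E,f,G,H], logical=[B,C,D,E,f,G,H,A]
After op 7 (swap(0, 4)): offset=1, physical=[A,f,C,D,E,B,G,H], logical=[f,C,D,E,B,G,H,A]
After op 8 (rotate(-1)): offset=0, physical=[A,f,C,D,E,B,G,H], logical=[A,f,C,D,E,B,G,H]
After op 9 (rotate(-1)): offset=7, physical=[A,f,C,D,E,B,G,H], logical=[H,A,f,C,D,E,B,G]

Answer: H,A,f,C,D,E,B,G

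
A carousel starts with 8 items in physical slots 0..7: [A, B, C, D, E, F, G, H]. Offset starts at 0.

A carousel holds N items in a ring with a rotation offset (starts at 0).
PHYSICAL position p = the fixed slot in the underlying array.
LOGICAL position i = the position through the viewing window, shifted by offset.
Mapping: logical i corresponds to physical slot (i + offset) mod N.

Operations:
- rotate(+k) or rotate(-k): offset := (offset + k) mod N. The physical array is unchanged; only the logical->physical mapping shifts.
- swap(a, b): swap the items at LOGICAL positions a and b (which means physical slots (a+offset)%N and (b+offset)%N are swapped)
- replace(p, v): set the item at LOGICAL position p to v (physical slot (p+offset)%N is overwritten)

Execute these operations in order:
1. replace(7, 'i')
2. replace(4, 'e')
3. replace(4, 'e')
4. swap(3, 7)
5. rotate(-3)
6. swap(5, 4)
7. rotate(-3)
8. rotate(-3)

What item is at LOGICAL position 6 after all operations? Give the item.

Answer: F

Derivation:
After op 1 (replace(7, 'i')): offset=0, physical=[A,B,C,D,E,F,G,i], logical=[A,B,C,D,E,F,G,i]
After op 2 (replace(4, 'e')): offset=0, physical=[A,B,C,D,e,F,G,i], logical=[A,B,C,D,e,F,G,i]
After op 3 (replace(4, 'e')): offset=0, physical=[A,B,C,D,e,F,G,i], logical=[A,B,C,D,e,F,G,i]
After op 4 (swap(3, 7)): offset=0, physical=[A,B,C,i,e,F,G,D], logical=[A,B,C,i,e,F,G,D]
After op 5 (rotate(-3)): offset=5, physical=[A,B,C,i,e,F,G,D], logical=[F,G,D,A,B,C,i,e]
After op 6 (swap(5, 4)): offset=5, physical=[A,C,B,i,e,F,G,D], logical=[F,G,D,A,C,B,i,e]
After op 7 (rotate(-3)): offset=2, physical=[A,C,B,i,e,F,G,D], logical=[B,i,e,F,G,D,A,C]
After op 8 (rotate(-3)): offset=7, physical=[A,C,B,i,e,F,G,D], logical=[D,A,C,B,i,e,F,G]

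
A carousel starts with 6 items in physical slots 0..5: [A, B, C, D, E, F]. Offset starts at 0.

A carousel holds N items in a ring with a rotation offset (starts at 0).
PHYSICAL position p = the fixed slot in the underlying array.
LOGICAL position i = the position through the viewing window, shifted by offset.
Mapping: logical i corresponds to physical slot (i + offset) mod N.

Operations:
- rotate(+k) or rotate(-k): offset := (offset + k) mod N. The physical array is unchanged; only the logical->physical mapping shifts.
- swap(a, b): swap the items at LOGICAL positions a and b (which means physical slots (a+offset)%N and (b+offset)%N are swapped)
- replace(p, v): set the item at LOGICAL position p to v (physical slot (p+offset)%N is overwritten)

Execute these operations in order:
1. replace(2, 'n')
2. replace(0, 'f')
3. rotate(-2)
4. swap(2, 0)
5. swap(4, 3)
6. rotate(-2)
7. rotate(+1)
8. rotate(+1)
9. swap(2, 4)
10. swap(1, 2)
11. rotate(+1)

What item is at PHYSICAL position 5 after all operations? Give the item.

Answer: B

Derivation:
After op 1 (replace(2, 'n')): offset=0, physical=[A,B,n,D,E,F], logical=[A,B,n,D,E,F]
After op 2 (replace(0, 'f')): offset=0, physical=[f,B,n,D,E,F], logical=[f,B,n,D,E,F]
After op 3 (rotate(-2)): offset=4, physical=[f,B,n,D,E,F], logical=[E,F,f,B,n,D]
After op 4 (swap(2, 0)): offset=4, physical=[E,B,n,D,f,F], logical=[f,F,E,B,n,D]
After op 5 (swap(4, 3)): offset=4, physical=[E,n,B,D,f,F], logical=[f,F,E,n,B,D]
After op 6 (rotate(-2)): offset=2, physical=[E,n,B,D,f,F], logical=[B,D,f,F,E,n]
After op 7 (rotate(+1)): offset=3, physical=[E,n,B,D,f,F], logical=[D,f,F,E,n,B]
After op 8 (rotate(+1)): offset=4, physical=[E,n,B,D,f,F], logical=[f,F,E,n,B,D]
After op 9 (swap(2, 4)): offset=4, physical=[B,n,E,D,f,F], logical=[f,F,B,n,E,D]
After op 10 (swap(1, 2)): offset=4, physical=[F,n,E,D,f,B], logical=[f,B,F,n,E,D]
After op 11 (rotate(+1)): offset=5, physical=[F,n,E,D,f,B], logical=[B,F,n,E,D,f]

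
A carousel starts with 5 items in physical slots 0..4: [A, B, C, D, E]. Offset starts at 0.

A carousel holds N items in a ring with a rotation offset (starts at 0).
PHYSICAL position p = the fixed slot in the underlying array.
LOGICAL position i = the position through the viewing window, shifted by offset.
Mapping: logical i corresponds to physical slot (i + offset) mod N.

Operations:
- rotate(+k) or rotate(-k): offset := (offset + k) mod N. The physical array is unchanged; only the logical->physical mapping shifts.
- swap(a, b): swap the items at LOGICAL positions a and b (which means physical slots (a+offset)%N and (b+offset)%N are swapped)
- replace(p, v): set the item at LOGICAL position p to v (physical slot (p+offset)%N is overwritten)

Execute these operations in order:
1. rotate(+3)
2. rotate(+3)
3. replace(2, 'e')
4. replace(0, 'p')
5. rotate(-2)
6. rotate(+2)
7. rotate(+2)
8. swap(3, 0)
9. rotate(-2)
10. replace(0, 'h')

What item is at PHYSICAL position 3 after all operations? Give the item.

After op 1 (rotate(+3)): offset=3, physical=[A,B,C,D,E], logical=[D,E,A,B,C]
After op 2 (rotate(+3)): offset=1, physical=[A,B,C,D,E], logical=[B,C,D,E,A]
After op 3 (replace(2, 'e')): offset=1, physical=[A,B,C,e,E], logical=[B,C,e,E,A]
After op 4 (replace(0, 'p')): offset=1, physical=[A,p,C,e,E], logical=[p,C,e,E,A]
After op 5 (rotate(-2)): offset=4, physical=[A,p,C,e,E], logical=[E,A,p,C,e]
After op 6 (rotate(+2)): offset=1, physical=[A,p,C,e,E], logical=[p,C,e,E,A]
After op 7 (rotate(+2)): offset=3, physical=[A,p,C,e,E], logical=[e,E,A,p,C]
After op 8 (swap(3, 0)): offset=3, physical=[A,e,C,p,E], logical=[p,E,A,e,C]
After op 9 (rotate(-2)): offset=1, physical=[A,e,C,p,E], logical=[e,C,p,E,A]
After op 10 (replace(0, 'h')): offset=1, physical=[A,h,C,p,E], logical=[h,C,p,E,A]

Answer: p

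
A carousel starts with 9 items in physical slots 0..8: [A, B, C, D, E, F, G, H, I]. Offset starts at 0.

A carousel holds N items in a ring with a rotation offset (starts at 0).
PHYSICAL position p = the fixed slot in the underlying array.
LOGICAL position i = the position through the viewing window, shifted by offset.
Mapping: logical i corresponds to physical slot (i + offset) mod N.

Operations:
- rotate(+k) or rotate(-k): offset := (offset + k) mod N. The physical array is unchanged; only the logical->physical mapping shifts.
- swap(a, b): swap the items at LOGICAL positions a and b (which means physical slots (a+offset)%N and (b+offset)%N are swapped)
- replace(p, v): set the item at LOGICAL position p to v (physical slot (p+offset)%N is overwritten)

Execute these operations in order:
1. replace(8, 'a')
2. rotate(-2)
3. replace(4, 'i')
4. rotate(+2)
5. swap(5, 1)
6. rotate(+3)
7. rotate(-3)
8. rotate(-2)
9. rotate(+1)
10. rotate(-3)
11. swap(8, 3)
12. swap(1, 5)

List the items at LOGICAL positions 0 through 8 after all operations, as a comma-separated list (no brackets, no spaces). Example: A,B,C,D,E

Answer: B,F,H,E,A,G,i,D,a

Derivation:
After op 1 (replace(8, 'a')): offset=0, physical=[A,B,C,D,E,F,G,H,a], logical=[A,B,C,D,E,F,G,H,a]
After op 2 (rotate(-2)): offset=7, physical=[A,B,C,D,E,F,G,H,a], logical=[H,a,A,B,C,D,E,F,G]
After op 3 (replace(4, 'i')): offset=7, physical=[A,B,i,D,E,F,G,H,a], logical=[H,a,A,B,i,D,E,F,G]
After op 4 (rotate(+2)): offset=0, physical=[A,B,i,D,E,F,G,H,a], logical=[A,B,i,D,E,F,G,H,a]
After op 5 (swap(5, 1)): offset=0, physical=[A,F,i,D,E,B,G,H,a], logical=[A,F,i,D,E,B,G,H,a]
After op 6 (rotate(+3)): offset=3, physical=[A,F,i,D,E,B,G,H,a], logical=[D,E,B,G,H,a,A,F,i]
After op 7 (rotate(-3)): offset=0, physical=[A,F,i,D,E,B,G,H,a], logical=[A,F,i,D,E,B,G,H,a]
After op 8 (rotate(-2)): offset=7, physical=[A,F,i,D,E,B,G,H,a], logical=[H,a,A,F,i,D,E,B,G]
After op 9 (rotate(+1)): offset=8, physical=[A,F,i,D,E,B,G,H,a], logical=[a,A,F,i,D,E,B,G,H]
After op 10 (rotate(-3)): offset=5, physical=[A,F,i,D,E,B,G,H,a], logical=[B,G,H,a,A,F,i,D,E]
After op 11 (swap(8, 3)): offset=5, physical=[A,F,i,D,a,B,G,H,E], logical=[B,G,H,E,A,F,i,D,a]
After op 12 (swap(1, 5)): offset=5, physical=[A,G,i,D,a,B,F,H,E], logical=[B,F,H,E,A,G,i,D,a]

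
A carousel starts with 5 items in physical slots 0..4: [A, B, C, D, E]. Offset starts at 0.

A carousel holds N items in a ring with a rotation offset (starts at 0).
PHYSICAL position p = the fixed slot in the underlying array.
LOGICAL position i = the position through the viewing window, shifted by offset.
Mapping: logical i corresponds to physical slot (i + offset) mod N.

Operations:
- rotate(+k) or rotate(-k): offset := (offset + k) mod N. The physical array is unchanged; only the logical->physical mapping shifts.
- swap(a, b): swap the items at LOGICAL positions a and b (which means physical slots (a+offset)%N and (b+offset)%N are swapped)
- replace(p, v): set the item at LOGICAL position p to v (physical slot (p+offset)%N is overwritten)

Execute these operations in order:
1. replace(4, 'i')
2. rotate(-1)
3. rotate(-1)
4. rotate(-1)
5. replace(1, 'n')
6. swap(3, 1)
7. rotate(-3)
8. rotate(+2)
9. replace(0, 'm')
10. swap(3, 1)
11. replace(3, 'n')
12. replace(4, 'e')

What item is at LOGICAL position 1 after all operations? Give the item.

Answer: i

Derivation:
After op 1 (replace(4, 'i')): offset=0, physical=[A,B,C,D,i], logical=[A,B,C,D,i]
After op 2 (rotate(-1)): offset=4, physical=[A,B,C,D,i], logical=[i,A,B,C,D]
After op 3 (rotate(-1)): offset=3, physical=[A,B,C,D,i], logical=[D,i,A,B,C]
After op 4 (rotate(-1)): offset=2, physical=[A,B,C,D,i], logical=[C,D,i,A,B]
After op 5 (replace(1, 'n')): offset=2, physical=[A,B,C,n,i], logical=[C,n,i,A,B]
After op 6 (swap(3, 1)): offset=2, physical=[n,B,C,A,i], logical=[C,A,i,n,B]
After op 7 (rotate(-3)): offset=4, physical=[n,B,C,A,i], logical=[i,n,B,C,A]
After op 8 (rotate(+2)): offset=1, physical=[n,B,C,A,i], logical=[B,C,A,i,n]
After op 9 (replace(0, 'm')): offset=1, physical=[n,m,C,A,i], logical=[m,C,A,i,n]
After op 10 (swap(3, 1)): offset=1, physical=[n,m,i,A,C], logical=[m,i,A,C,n]
After op 11 (replace(3, 'n')): offset=1, physical=[n,m,i,A,n], logical=[m,i,A,n,n]
After op 12 (replace(4, 'e')): offset=1, physical=[e,m,i,A,n], logical=[m,i,A,n,e]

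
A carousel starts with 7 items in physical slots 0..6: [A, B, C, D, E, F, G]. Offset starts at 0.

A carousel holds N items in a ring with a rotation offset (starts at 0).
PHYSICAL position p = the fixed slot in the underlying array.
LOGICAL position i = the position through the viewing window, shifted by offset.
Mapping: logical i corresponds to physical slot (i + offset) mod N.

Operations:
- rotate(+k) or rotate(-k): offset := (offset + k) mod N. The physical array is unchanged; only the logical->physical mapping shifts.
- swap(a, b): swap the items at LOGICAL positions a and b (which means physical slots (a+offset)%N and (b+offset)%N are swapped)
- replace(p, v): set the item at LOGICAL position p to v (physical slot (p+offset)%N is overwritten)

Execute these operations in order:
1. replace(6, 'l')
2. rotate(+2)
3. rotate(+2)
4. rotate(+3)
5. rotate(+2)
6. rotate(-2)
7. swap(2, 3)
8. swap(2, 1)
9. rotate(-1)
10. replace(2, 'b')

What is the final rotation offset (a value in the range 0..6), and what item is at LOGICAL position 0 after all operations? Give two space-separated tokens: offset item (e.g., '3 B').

Answer: 6 l

Derivation:
After op 1 (replace(6, 'l')): offset=0, physical=[A,B,C,D,E,F,l], logical=[A,B,C,D,E,F,l]
After op 2 (rotate(+2)): offset=2, physical=[A,B,C,D,E,F,l], logical=[C,D,E,F,l,A,B]
After op 3 (rotate(+2)): offset=4, physical=[A,B,C,D,E,F,l], logical=[E,F,l,A,B,C,D]
After op 4 (rotate(+3)): offset=0, physical=[A,B,C,D,E,F,l], logical=[A,B,C,D,E,F,l]
After op 5 (rotate(+2)): offset=2, physical=[A,B,C,D,E,F,l], logical=[C,D,E,F,l,A,B]
After op 6 (rotate(-2)): offset=0, physical=[A,B,C,D,E,F,l], logical=[A,B,C,D,E,F,l]
After op 7 (swap(2, 3)): offset=0, physical=[A,B,D,C,E,F,l], logical=[A,B,D,C,E,F,l]
After op 8 (swap(2, 1)): offset=0, physical=[A,D,B,C,E,F,l], logical=[A,D,B,C,E,F,l]
After op 9 (rotate(-1)): offset=6, physical=[A,D,B,C,E,F,l], logical=[l,A,D,B,C,E,F]
After op 10 (replace(2, 'b')): offset=6, physical=[A,b,B,C,E,F,l], logical=[l,A,b,B,C,E,F]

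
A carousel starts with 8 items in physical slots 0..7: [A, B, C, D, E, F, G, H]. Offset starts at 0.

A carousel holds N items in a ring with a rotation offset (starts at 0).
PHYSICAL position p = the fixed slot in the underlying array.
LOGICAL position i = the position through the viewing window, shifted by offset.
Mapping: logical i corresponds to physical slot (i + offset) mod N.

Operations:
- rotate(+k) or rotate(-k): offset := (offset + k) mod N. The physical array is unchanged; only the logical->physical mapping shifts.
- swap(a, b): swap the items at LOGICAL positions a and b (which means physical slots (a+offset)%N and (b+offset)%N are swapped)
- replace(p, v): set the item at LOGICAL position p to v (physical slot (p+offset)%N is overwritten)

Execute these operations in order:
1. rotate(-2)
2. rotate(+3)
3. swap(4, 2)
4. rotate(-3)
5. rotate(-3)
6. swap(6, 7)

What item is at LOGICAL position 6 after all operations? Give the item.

Answer: C

Derivation:
After op 1 (rotate(-2)): offset=6, physical=[A,B,C,D,E,F,G,H], logical=[G,H,A,B,C,D,E,F]
After op 2 (rotate(+3)): offset=1, physical=[A,B,C,D,E,F,G,H], logical=[B,C,D,E,F,G,H,A]
After op 3 (swap(4, 2)): offset=1, physical=[A,B,C,F,E,D,G,H], logical=[B,C,F,E,D,G,H,A]
After op 4 (rotate(-3)): offset=6, physical=[A,B,C,F,E,D,G,H], logical=[G,H,A,B,C,F,E,D]
After op 5 (rotate(-3)): offset=3, physical=[A,B,C,F,E,D,G,H], logical=[F,E,D,G,H,A,B,C]
After op 6 (swap(6, 7)): offset=3, physical=[A,C,B,F,E,D,G,H], logical=[F,E,D,G,H,A,C,B]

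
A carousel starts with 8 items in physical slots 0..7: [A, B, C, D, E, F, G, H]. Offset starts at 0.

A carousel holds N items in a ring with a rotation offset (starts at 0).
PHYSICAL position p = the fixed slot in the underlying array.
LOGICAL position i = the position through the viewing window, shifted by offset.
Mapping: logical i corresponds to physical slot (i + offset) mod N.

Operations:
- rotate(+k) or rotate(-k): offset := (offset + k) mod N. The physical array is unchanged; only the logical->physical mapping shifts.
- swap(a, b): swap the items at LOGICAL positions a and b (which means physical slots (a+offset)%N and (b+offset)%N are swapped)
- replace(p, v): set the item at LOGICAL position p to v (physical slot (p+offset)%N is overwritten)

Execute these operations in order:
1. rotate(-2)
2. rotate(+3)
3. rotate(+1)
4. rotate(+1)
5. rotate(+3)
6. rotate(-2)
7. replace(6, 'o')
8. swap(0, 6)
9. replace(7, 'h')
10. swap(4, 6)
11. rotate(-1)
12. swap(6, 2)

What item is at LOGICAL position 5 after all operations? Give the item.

Answer: E

Derivation:
After op 1 (rotate(-2)): offset=6, physical=[A,B,C,D,E,F,G,H], logical=[G,H,A,B,C,D,E,F]
After op 2 (rotate(+3)): offset=1, physical=[A,B,C,D,E,F,G,H], logical=[B,C,D,E,F,G,H,A]
After op 3 (rotate(+1)): offset=2, physical=[A,B,C,D,E,F,G,H], logical=[C,D,E,F,G,H,A,B]
After op 4 (rotate(+1)): offset=3, physical=[A,B,C,D,E,F,G,H], logical=[D,E,F,G,H,A,B,C]
After op 5 (rotate(+3)): offset=6, physical=[A,B,C,D,E,F,G,H], logical=[G,H,A,B,C,D,E,F]
After op 6 (rotate(-2)): offset=4, physical=[A,B,C,D,E,F,G,H], logical=[E,F,G,H,A,B,C,D]
After op 7 (replace(6, 'o')): offset=4, physical=[A,B,o,D,E,F,G,H], logical=[E,F,G,H,A,B,o,D]
After op 8 (swap(0, 6)): offset=4, physical=[A,B,E,D,o,F,G,H], logical=[o,F,G,H,A,B,E,D]
After op 9 (replace(7, 'h')): offset=4, physical=[A,B,E,h,o,F,G,H], logical=[o,F,G,H,A,B,E,h]
After op 10 (swap(4, 6)): offset=4, physical=[E,B,A,h,o,F,G,H], logical=[o,F,G,H,E,B,A,h]
After op 11 (rotate(-1)): offset=3, physical=[E,B,A,h,o,F,G,H], logical=[h,o,F,G,H,E,B,A]
After op 12 (swap(6, 2)): offset=3, physical=[E,F,A,h,o,B,G,H], logical=[h,o,B,G,H,E,F,A]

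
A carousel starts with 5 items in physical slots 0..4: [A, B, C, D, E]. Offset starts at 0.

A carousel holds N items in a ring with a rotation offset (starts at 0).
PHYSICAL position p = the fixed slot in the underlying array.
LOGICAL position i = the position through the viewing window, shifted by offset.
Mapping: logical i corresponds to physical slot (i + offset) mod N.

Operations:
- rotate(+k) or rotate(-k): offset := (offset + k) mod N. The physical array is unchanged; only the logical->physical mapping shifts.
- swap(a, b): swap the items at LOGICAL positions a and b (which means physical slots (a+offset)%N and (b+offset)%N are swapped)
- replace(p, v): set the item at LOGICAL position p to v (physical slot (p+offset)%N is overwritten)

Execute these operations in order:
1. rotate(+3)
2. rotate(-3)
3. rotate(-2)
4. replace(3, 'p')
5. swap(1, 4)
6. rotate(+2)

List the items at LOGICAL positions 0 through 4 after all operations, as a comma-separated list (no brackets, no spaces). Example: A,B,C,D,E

After op 1 (rotate(+3)): offset=3, physical=[A,B,C,D,E], logical=[D,E,A,B,C]
After op 2 (rotate(-3)): offset=0, physical=[A,B,C,D,E], logical=[A,B,C,D,E]
After op 3 (rotate(-2)): offset=3, physical=[A,B,C,D,E], logical=[D,E,A,B,C]
After op 4 (replace(3, 'p')): offset=3, physical=[A,p,C,D,E], logical=[D,E,A,p,C]
After op 5 (swap(1, 4)): offset=3, physical=[A,p,E,D,C], logical=[D,C,A,p,E]
After op 6 (rotate(+2)): offset=0, physical=[A,p,E,D,C], logical=[A,p,E,D,C]

Answer: A,p,E,D,C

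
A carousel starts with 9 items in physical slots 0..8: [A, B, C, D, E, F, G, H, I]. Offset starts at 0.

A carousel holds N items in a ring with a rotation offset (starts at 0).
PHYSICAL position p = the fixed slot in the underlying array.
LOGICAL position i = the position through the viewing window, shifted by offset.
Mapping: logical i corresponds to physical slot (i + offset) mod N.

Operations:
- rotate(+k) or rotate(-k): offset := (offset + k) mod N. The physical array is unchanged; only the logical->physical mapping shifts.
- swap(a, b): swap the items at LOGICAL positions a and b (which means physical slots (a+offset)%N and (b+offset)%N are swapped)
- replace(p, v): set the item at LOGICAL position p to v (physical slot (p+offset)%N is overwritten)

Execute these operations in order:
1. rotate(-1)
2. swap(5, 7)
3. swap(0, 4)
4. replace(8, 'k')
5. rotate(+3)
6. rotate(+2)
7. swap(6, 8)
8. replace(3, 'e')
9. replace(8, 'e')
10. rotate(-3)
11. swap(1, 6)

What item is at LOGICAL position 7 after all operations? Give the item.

Answer: D

Derivation:
After op 1 (rotate(-1)): offset=8, physical=[A,B,C,D,E,F,G,H,I], logical=[I,A,B,C,D,E,F,G,H]
After op 2 (swap(5, 7)): offset=8, physical=[A,B,C,D,G,F,E,H,I], logical=[I,A,B,C,D,G,F,E,H]
After op 3 (swap(0, 4)): offset=8, physical=[A,B,C,I,G,F,E,H,D], logical=[D,A,B,C,I,G,F,E,H]
After op 4 (replace(8, 'k')): offset=8, physical=[A,B,C,I,G,F,E,k,D], logical=[D,A,B,C,I,G,F,E,k]
After op 5 (rotate(+3)): offset=2, physical=[A,B,C,I,G,F,E,k,D], logical=[C,I,G,F,E,k,D,A,B]
After op 6 (rotate(+2)): offset=4, physical=[A,B,C,I,G,F,E,k,D], logical=[G,F,E,k,D,A,B,C,I]
After op 7 (swap(6, 8)): offset=4, physical=[A,I,C,B,G,F,E,k,D], logical=[G,F,E,k,D,A,I,C,B]
After op 8 (replace(3, 'e')): offset=4, physical=[A,I,C,B,G,F,E,e,D], logical=[G,F,E,e,D,A,I,C,B]
After op 9 (replace(8, 'e')): offset=4, physical=[A,I,C,e,G,F,E,e,D], logical=[G,F,E,e,D,A,I,C,e]
After op 10 (rotate(-3)): offset=1, physical=[A,I,C,e,G,F,E,e,D], logical=[I,C,e,G,F,E,e,D,A]
After op 11 (swap(1, 6)): offset=1, physical=[A,I,e,e,G,F,E,C,D], logical=[I,e,e,G,F,E,C,D,A]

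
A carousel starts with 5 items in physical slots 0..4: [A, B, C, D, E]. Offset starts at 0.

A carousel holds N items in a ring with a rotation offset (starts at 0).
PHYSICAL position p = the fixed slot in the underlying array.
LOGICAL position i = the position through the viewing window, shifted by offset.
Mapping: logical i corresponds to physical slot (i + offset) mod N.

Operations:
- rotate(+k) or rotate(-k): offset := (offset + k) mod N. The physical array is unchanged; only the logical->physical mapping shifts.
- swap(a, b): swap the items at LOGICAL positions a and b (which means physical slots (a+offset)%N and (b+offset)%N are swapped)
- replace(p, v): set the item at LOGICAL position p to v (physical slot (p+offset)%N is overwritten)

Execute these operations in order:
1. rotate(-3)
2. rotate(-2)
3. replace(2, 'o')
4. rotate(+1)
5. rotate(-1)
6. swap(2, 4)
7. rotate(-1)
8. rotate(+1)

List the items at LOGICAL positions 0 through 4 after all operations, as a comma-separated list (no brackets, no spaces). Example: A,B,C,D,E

After op 1 (rotate(-3)): offset=2, physical=[A,B,C,D,E], logical=[C,D,E,A,B]
After op 2 (rotate(-2)): offset=0, physical=[A,B,C,D,E], logical=[A,B,C,D,E]
After op 3 (replace(2, 'o')): offset=0, physical=[A,B,o,D,E], logical=[A,B,o,D,E]
After op 4 (rotate(+1)): offset=1, physical=[A,B,o,D,E], logical=[B,o,D,E,A]
After op 5 (rotate(-1)): offset=0, physical=[A,B,o,D,E], logical=[A,B,o,D,E]
After op 6 (swap(2, 4)): offset=0, physical=[A,B,E,D,o], logical=[A,B,E,D,o]
After op 7 (rotate(-1)): offset=4, physical=[A,B,E,D,o], logical=[o,A,B,E,D]
After op 8 (rotate(+1)): offset=0, physical=[A,B,E,D,o], logical=[A,B,E,D,o]

Answer: A,B,E,D,o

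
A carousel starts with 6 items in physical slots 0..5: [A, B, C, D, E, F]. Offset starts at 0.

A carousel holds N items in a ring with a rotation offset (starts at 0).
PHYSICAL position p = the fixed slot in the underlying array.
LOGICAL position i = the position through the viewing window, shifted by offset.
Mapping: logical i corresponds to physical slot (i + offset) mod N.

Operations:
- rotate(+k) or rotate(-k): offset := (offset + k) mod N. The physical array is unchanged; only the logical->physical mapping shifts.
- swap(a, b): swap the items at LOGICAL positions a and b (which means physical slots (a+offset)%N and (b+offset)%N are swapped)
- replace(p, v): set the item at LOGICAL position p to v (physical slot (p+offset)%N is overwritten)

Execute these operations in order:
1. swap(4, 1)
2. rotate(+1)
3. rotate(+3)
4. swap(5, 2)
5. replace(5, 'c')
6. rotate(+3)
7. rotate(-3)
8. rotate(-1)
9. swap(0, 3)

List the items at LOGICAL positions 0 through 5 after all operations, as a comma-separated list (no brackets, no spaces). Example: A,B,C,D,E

After op 1 (swap(4, 1)): offset=0, physical=[A,E,C,D,B,F], logical=[A,E,C,D,B,F]
After op 2 (rotate(+1)): offset=1, physical=[A,E,C,D,B,F], logical=[E,C,D,B,F,A]
After op 3 (rotate(+3)): offset=4, physical=[A,E,C,D,B,F], logical=[B,F,A,E,C,D]
After op 4 (swap(5, 2)): offset=4, physical=[D,E,C,A,B,F], logical=[B,F,D,E,C,A]
After op 5 (replace(5, 'c')): offset=4, physical=[D,E,C,c,B,F], logical=[B,F,D,E,C,c]
After op 6 (rotate(+3)): offset=1, physical=[D,E,C,c,B,F], logical=[E,C,c,B,F,D]
After op 7 (rotate(-3)): offset=4, physical=[D,E,C,c,B,F], logical=[B,F,D,E,C,c]
After op 8 (rotate(-1)): offset=3, physical=[D,E,C,c,B,F], logical=[c,B,F,D,E,C]
After op 9 (swap(0, 3)): offset=3, physical=[c,E,C,D,B,F], logical=[D,B,F,c,E,C]

Answer: D,B,F,c,E,C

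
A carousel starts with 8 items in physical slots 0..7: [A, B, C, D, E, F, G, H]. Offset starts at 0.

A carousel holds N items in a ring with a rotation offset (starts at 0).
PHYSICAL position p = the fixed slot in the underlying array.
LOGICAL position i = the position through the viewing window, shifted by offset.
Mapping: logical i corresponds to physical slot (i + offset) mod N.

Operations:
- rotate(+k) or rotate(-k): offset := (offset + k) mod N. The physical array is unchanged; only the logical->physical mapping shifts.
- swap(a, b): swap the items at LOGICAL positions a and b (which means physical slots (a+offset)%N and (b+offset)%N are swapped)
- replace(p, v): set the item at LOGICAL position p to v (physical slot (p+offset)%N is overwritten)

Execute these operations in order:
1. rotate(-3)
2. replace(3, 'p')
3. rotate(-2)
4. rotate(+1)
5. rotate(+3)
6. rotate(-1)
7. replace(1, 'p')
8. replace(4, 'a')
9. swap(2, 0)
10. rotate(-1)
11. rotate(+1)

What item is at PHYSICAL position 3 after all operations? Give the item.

Answer: D

Derivation:
After op 1 (rotate(-3)): offset=5, physical=[A,B,C,D,E,F,G,H], logical=[F,G,H,A,B,C,D,E]
After op 2 (replace(3, 'p')): offset=5, physical=[p,B,C,D,E,F,G,H], logical=[F,G,H,p,B,C,D,E]
After op 3 (rotate(-2)): offset=3, physical=[p,B,C,D,E,F,G,H], logical=[D,E,F,G,H,p,B,C]
After op 4 (rotate(+1)): offset=4, physical=[p,B,C,D,E,F,G,H], logical=[E,F,G,H,p,B,C,D]
After op 5 (rotate(+3)): offset=7, physical=[p,B,C,D,E,F,G,H], logical=[H,p,B,C,D,E,F,G]
After op 6 (rotate(-1)): offset=6, physical=[p,B,C,D,E,F,G,H], logical=[G,H,p,B,C,D,E,F]
After op 7 (replace(1, 'p')): offset=6, physical=[p,B,C,D,E,F,G,p], logical=[G,p,p,B,C,D,E,F]
After op 8 (replace(4, 'a')): offset=6, physical=[p,B,a,D,E,F,G,p], logical=[G,p,p,B,a,D,E,F]
After op 9 (swap(2, 0)): offset=6, physical=[G,B,a,D,E,F,p,p], logical=[p,p,G,B,a,D,E,F]
After op 10 (rotate(-1)): offset=5, physical=[G,B,a,D,E,F,p,p], logical=[F,p,p,G,B,a,D,E]
After op 11 (rotate(+1)): offset=6, physical=[G,B,a,D,E,F,p,p], logical=[p,p,G,B,a,D,E,F]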